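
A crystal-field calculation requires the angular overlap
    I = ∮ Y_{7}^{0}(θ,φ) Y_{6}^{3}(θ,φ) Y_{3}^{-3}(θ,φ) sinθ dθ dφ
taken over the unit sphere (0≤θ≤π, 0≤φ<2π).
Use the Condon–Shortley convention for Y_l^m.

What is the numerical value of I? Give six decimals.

-0.117879

Rules hold: Σm=0, L=16 even, 1≤3≤13.
N = 15·13·7 = 1365
Δ = 10!·4!·2!/17! = 1/2042040
Racah Σ t=4..6: t=4:+1/207360 t=5:−1/57600 t=6:+1/207360 = -1/129600
⇒ 3j(7 6 3; 0 0 0)² = 168/12155, sgn +1
Racah Σ t=7..7: t=7:−1/1451520 = -1/1451520
⇒ 3j(7 6 3; 0 3 -3)² = 45/4862, sgn -1
4πI² = N·(3j₀)²·(3jₘ)² = 79380/454597
I = -1·√(0.174616/4π) = -0.11787924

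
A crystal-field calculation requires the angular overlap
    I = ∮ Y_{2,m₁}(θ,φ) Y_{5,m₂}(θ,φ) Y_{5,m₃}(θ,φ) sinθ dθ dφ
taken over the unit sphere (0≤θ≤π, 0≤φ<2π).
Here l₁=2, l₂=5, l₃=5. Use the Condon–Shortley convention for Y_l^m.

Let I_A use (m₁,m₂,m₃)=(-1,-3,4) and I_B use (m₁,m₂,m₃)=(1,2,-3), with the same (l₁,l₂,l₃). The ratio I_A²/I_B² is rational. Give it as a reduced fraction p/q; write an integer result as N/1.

l's match ⇒ only the (l;m) 3-j factors differ between A and B.
A: triangle coeff Δ(2,5,5) = 1/38610; Σ_t [1,2]: t=1:−1/10080 t=2:+1/80640 = -1/11520; (3j)²=49/1430 [(2 5 5; -1 -3 4)], sign=+1
B: triangle coeff Δ(2,5,5) = 1/38610; Σ_t [0,1]: t=0:+1/10080 t=1:−1/2880 = -1/4032; (3j)²=10/429 [(2 5 5; 1 2 -3)], sign=-1
I_A²/I_B² = (49/1430)/(10/429) = 147/100

147/100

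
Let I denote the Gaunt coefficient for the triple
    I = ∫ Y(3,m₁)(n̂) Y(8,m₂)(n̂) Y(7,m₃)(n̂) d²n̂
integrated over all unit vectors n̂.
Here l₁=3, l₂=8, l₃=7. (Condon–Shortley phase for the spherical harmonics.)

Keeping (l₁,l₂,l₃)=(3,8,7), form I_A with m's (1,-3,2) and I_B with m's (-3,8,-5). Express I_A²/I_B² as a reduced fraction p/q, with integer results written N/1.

l's match ⇒ only the (l;m) 3-j factors differ between A and B.
A: triangle coeff Δ(3,8,7) = 1/5290740; Σ_t [0,2]: t=0:+1/29030400 t=1:−1/5806080 t=2:+1/17418240 = -1/12441600; (3j)²=154/12597 [(3 8 7; 1 -3 2)], sign=+1
B: triangle coeff Δ(3,8,7) = 1/5290740; Σ_t [4,4]: t=4:+1/22992076800 = 1/22992076800; (3j)²=5/969 [(3 8 7; -3 8 -5)], sign=+1
I_A²/I_B² = (154/12597)/(5/969) = 154/65

154/65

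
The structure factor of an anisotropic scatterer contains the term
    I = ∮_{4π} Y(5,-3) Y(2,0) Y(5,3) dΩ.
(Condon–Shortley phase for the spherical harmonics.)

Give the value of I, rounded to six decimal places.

-0.016174

Checks pass: Σm=0; 12 even; l₃=5∈[3,7].
(2·5+1)(2·2+1)(2·5+1) = 605
Δ: 2! 8! 2! / 13! → 1/38610
sum: t=0:+1/2880 t=1:−1/576 t=2:+1/2880 = -1/960
3j²(5 2 5; 0 0 0) = Δ·Π!·Σ² = 10/429  (sign +1)
sum: t=0:+1/161280 t=1:−1/5040 t=2:+1/5760 = -1/53760
3j²(5 2 5; -3 0 3) = Δ·Π!·Σ² = 1/4290  (sign -1)
combine: 4πI² = 605·10/429·1/4290 = 5/1521
take √, sign -1: I = -0.01617393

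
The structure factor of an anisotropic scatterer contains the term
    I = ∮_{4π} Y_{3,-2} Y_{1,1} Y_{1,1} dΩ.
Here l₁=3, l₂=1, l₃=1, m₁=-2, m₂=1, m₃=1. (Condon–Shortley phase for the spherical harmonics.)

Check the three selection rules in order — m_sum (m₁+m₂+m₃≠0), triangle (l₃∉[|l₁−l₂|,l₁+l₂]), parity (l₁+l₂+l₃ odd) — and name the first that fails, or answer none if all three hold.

triangle

Σmᵢ = 0  ✓
l₃∈[|l₁−l₂|,l₁+l₂]=[2,4], have l₃=1  ✗
Σlᵢ = 5 ⇒ odd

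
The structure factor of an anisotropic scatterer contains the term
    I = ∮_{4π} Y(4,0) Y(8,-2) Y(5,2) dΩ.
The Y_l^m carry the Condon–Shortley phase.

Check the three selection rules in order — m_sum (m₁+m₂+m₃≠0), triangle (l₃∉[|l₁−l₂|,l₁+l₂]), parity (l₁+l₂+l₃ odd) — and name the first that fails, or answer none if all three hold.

parity

Σmᵢ = 0  ✓
l₃∈[|l₁−l₂|,l₁+l₂]=[4,12], have l₃=5  ✓
Σlᵢ = 17 ⇒ odd  ✗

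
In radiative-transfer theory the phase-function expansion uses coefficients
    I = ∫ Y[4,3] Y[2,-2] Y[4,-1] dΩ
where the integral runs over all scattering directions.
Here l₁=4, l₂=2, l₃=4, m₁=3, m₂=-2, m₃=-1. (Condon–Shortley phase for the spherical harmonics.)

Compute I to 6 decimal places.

Checks pass: Σm=0; 10 even; l₃=4∈[2,6].
(2·4+1)(2·2+1)(2·4+1) = 405
Δ: 2! 6! 2! / 11! → 1/13860
sum: t=0:+1/192 t=1:−1/36 t=2:+1/192 = -5/288
3j²(4 2 4; 0 0 0) = Δ·Π!·Σ² = 20/693  (sign -1)
sum: t=0:+1/480 = 1/480
3j²(4 2 4; 3 -2 -1) = Δ·Π!·Σ² = 3/110  (sign -1)
combine: 4πI² = 405·20/693·3/110 = 270/847
take √, sign +1: I = 0.15927046

0.159270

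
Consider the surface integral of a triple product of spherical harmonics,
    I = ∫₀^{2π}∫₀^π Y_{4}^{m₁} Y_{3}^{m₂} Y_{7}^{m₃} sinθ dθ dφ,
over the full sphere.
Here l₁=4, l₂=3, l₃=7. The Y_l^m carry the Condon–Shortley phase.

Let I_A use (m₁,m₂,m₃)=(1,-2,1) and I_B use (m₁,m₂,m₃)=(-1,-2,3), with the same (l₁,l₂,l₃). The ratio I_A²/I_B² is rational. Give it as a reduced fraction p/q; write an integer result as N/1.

1/3

Shared (l₁,l₂,l₃)=(4,3,7): N and (l;000)² cancel in I_A²/I_B².
A: Δ = 0!·8!·6!/15! = 1/45045; Racah Σ t=0..0: t=0:+1/86400 = 1/86400; ⇒ 3j(4 3 7; 1 -2 1)² = 16/2145, sgn +1
B: Δ = 0!·8!·6!/15! = 1/45045; Racah Σ t=0..0: t=0:+1/86400 = 1/86400; ⇒ 3j(4 3 7; -1 -2 3)² = 16/715, sgn +1
I_A²/I_B² = (16/2145)/(16/715) = 1/3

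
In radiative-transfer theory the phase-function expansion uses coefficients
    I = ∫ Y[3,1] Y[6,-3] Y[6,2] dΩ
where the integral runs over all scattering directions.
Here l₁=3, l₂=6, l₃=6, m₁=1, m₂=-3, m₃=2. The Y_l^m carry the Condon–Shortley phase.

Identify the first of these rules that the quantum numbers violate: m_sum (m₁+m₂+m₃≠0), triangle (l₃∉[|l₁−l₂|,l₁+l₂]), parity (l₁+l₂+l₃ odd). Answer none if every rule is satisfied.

azimuthal sum: 1 − 3 + 2 = 0  ✓
3 ≤ 6 ≤ 9 (triangle on l)  ✓
L = 3 + 6 + 6 = 15 (odd)  ✗

parity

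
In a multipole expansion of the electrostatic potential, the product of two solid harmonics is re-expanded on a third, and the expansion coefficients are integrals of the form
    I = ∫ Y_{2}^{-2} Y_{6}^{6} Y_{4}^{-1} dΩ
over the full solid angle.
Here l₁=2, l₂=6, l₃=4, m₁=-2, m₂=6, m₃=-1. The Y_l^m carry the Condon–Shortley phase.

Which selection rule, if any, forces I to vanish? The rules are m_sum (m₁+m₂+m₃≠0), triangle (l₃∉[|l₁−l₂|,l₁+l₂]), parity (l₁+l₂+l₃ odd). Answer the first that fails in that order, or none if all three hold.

azimuthal sum: -2 + 6 − 1 = 3  ✗
4 ≤ 4 ≤ 8 (triangle on l)
L = 2 + 6 + 4 = 12 (even)

m_sum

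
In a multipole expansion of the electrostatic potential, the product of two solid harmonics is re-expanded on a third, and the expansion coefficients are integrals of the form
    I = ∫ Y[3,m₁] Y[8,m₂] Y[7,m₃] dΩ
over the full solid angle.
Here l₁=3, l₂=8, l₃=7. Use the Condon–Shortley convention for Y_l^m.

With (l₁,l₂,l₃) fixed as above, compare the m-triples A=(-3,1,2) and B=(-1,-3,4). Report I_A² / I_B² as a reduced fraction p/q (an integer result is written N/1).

Same 3,8,7: normalisation and zero-m 3j drop out of the ratio.
A: Δ: 4! 2! 12! / 19! → 1/5290740; sum: t=4:+1/29030400 = 1/29030400; 3j²(3 8 7; -3 1 2) = Δ·Π!·Σ² = 54/4199  (sign -1)
B: Δ: 4! 2! 12! / 19! → 1/5290740; sum: t=2:+1/17418240 t=3:−1/43545600 t=4:+1/1916006400 = 67/1916006400; 3j²(3 8 7; -1 -3 4) = Δ·Π!·Σ² = 4489/352716  (sign -1)
I_A²/I_B² = (54/4199)/(4489/352716) = 4536/4489

4536/4489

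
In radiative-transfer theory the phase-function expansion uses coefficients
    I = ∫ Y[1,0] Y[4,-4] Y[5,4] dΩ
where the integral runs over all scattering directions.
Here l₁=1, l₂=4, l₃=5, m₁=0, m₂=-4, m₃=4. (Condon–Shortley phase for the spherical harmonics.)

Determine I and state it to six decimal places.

0.147319

m-sum 0 ✓  L=10 even ✓  3≤5≤5 ✓
Π(2lᵢ+1) = 3×9×11 = 297
triangle coeff Δ(1,4,5) = 1/495
Σ_t [0,0]: t=0:+1/576 = 1/576
(3j)²=5/99 [(1 4 5; 0 0 0)], sign=-1
Σ_t [0,0]: t=0:+1/40320 = 1/40320
(3j)²=1/55 [(1 4 5; 0 -4 4)], sign=-1
⇒ 4πI² = 3/11
I = (+1)√(3/11/(4π)) = 0.14731920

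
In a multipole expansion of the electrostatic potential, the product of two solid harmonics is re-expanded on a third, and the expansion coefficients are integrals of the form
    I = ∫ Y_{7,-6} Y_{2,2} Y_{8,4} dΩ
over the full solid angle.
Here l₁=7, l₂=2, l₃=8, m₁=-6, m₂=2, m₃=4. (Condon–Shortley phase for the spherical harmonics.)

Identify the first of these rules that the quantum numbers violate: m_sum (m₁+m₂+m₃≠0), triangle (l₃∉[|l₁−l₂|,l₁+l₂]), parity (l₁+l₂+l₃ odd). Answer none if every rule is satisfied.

parity

azimuthal sum: -6 + 2 + 4 = 0  ✓
5 ≤ 8 ≤ 9 (triangle on l)  ✓
L = 7 + 2 + 8 = 17 (odd)  ✗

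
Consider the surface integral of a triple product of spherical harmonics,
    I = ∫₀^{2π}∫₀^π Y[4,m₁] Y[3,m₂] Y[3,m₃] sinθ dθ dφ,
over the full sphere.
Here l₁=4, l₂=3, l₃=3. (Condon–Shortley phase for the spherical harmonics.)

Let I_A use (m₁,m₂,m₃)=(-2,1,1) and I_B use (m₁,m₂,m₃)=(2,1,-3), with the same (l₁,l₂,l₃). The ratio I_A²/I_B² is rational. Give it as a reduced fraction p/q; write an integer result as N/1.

l's match ⇒ only the (l;m) 3-j factors differ between A and B.
A: triangle coeff Δ(4,3,3) = 1/34650; Σ_t [2,4]: t=2:+1/192 t=3:−1/36 t=4:+1/192 = -5/288; (3j)²=20/693 [(4 3 3; -2 1 1)], sign=-1
B: triangle coeff Δ(4,3,3) = 1/34650; Σ_t [2,2]: t=2:+1/192 = 1/192; (3j)²=3/77 [(4 3 3; 2 1 -3)], sign=+1
I_A²/I_B² = (20/693)/(3/77) = 20/27

20/27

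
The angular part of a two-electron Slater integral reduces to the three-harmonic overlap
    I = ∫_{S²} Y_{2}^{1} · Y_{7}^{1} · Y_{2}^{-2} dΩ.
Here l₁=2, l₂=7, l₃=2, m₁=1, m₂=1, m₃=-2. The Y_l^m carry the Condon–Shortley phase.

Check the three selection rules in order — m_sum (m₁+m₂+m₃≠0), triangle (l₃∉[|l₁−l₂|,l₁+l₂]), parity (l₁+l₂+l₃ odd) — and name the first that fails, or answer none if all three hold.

azimuthal sum: 1 + 1 − 2 = 0  ✓
5 ≤ 2 ≤ 9 (triangle on l)  ✗
L = 2 + 7 + 2 = 11 (odd)

triangle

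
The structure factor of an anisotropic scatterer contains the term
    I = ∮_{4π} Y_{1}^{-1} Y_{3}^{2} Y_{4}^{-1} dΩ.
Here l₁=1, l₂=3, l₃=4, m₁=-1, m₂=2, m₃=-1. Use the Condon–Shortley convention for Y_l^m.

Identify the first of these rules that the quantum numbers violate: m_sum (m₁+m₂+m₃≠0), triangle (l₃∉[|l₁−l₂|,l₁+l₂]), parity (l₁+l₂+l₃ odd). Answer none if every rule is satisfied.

none

m₁+m₂+m₃ = -1 + 2 − 1 = 0  ✓
triangle: |1−3|=2 ≤ l₃=4 ≤ 1+3=4  ✓
parity: l₁+l₂+l₃ = 8 is even  ✓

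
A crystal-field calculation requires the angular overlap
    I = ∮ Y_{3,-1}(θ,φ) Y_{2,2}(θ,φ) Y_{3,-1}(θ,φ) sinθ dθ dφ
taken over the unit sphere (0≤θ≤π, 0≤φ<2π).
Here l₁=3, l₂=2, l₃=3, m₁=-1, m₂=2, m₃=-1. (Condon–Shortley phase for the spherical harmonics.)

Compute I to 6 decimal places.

Checks pass: Σm=0; 8 even; l₃=3∈[1,5].
(2·3+1)(2·2+1)(2·3+1) = 245
Δ: 2! 4! 2! / 9! → 1/3780
sum: t=0:+1/24 t=1:−1/4 t=2:+1/24 = -1/6
3j²(3 2 3; 0 0 0) = Δ·Π!·Σ² = 4/105  (sign +1)
sum: t=2:+1/16 = 1/16
3j²(3 2 3; -1 2 -1) = Δ·Π!·Σ² = 2/35  (sign +1)
combine: 4πI² = 245·4/105·2/35 = 8/15
take √, sign +1: I = 0.20601291

0.206013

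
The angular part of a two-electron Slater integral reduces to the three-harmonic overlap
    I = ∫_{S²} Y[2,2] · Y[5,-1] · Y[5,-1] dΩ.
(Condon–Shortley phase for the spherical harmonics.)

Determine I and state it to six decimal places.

0.198089

Rules hold: Σm=0, L=12 even, 3≤5≤7.
N = 5·11·11 = 605
Δ = 2!·2!·8!/13! = 1/38610
Racah Σ t=0..2: t=0:+1/2880 t=1:−1/576 t=2:+1/2880 = -1/960
⇒ 3j(2 5 5; 0 0 0)² = 10/429, sgn +1
Racah Σ t=0..0: t=0:+1/2304 = 1/2304
⇒ 3j(2 5 5; 2 -1 -1)² = 5/143, sgn +1
4πI² = N·(3j₀)²·(3jₘ)² = 250/507
I = +1·√(0.493097/4π) = 0.19808933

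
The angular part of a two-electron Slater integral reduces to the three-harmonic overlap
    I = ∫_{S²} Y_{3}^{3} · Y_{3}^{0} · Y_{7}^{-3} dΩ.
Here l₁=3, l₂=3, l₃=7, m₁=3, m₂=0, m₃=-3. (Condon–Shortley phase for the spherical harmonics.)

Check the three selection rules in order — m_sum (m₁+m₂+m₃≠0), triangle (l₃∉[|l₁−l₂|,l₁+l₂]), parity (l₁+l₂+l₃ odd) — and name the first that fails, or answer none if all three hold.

m₁+m₂+m₃ = 3 + 0 − 3 = 0  ✓
triangle: |3−3|=0 ≤ l₃=7 ≤ 3+3=6  ✗
parity: l₁+l₂+l₃ = 13 is odd

triangle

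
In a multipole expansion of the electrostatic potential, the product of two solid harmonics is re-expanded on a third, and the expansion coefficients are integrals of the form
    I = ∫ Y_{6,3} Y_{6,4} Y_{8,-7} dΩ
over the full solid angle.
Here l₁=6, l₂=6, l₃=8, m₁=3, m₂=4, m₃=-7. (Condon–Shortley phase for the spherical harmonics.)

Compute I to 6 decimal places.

Rules hold: Σm=0, L=20 even, 0≤8≤12.
N = 13·13·17 = 2873
Δ = 4!·8!·8!/21! = 1/1309458150
Racah Σ t=0..4: t=0:+1/49766400 t=1:−1/3110400 t=2:+1/1327104 t=3:−1/3110400 t=4:+1/49766400 = 1/6635520
⇒ 3j(6 6 8; 0 0 0)² = 350/46189, sgn +1
Racah Σ t=2..3: t=2:+1/812851200 t=3:−1/1219276800 = 1/2438553600
⇒ 3j(6 6 8; 3 4 -7)² = 6/2261, sgn -1
4πI² = N·(3j₀)²·(3jₘ)² = 3900/67507
I = -1·√(0.0577718/4π) = -0.06780363

-0.067804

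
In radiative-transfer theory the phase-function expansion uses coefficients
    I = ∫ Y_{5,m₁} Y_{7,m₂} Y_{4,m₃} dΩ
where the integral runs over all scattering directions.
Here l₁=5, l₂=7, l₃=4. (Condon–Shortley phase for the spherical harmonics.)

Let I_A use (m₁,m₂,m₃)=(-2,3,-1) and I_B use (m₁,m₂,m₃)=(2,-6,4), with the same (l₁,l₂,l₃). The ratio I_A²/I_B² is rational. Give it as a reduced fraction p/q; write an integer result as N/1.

Same 5,7,4: normalisation and zero-m 3j drop out of the ratio.
A: Δ: 8! 2! 6! / 17! → 1/6126120; sum: t=5:−1/172800 t=6:+1/69120 t=7:−1/362880 = 43/7257600; 3j²(5 7 4; -2 3 -1) = Δ·Π!·Σ² = 1849/170170  (sign -1)
B: Δ: 8! 2! 6! / 17! → 1/6126120; sum: t=1:−1/7257600 = -1/7257600; 3j²(5 7 4; 2 -6 4) = Δ·Π!·Σ² = 2/85  (sign -1)
I_A²/I_B² = (1849/170170)/(2/85) = 1849/4004

1849/4004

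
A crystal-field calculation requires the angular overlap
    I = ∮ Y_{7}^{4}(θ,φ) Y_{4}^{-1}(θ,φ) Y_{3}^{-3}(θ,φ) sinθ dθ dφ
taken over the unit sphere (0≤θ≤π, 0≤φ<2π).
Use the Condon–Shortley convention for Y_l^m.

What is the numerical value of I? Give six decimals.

0.144828

m-sum 0 ✓  L=14 even ✓  3≤3≤11 ✓
Π(2lᵢ+1) = 15×9×7 = 945
triangle coeff Δ(7,4,3) = 1/45045
Σ_t [4,4]: t=4:+1/20736 = 1/20736
(3j)²=35/1287 [(7 4 3; 0 0 0)], sign=-1
Σ_t [3,3]: t=3:−1/518400 = -1/518400
(3j)²=2/195 [(7 4 3; 4 -1 -3)], sign=-1
⇒ 4πI² = 490/1859
I = (+1)√(490/1859/(4π)) = 0.14482829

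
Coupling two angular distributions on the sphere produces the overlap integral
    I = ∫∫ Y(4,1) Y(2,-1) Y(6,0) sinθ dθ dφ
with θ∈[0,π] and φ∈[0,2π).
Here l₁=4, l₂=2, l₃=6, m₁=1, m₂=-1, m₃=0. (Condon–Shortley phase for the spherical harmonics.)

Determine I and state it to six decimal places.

m-sum 0 ✓  L=12 even ✓  2≤6≤6 ✓
Π(2lᵢ+1) = 9×5×13 = 585
triangle coeff Δ(4,2,6) = 1/6435
Σ_t [0,0]: t=0:+1/2304 = 1/2304
(3j)²=5/143 [(4 2 6; 0 0 0)], sign=+1
Σ_t [0,0]: t=0:+1/4320 = 1/4320
(3j)²=8/429 [(4 2 6; 1 -1 0)], sign=+1
⇒ 4πI² = 600/1573
I = (+1)√(600/1573/(4π)) = 0.17422334

0.174223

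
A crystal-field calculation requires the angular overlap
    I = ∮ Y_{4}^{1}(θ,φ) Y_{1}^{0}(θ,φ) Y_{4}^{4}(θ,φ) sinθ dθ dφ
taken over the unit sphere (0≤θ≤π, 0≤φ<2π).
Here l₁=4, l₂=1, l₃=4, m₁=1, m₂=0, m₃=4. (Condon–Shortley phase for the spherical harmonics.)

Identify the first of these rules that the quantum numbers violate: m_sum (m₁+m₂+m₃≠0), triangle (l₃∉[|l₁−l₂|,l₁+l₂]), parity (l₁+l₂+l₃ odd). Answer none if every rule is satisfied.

azimuthal sum: 1 + 0 + 4 = 5  ✗
3 ≤ 4 ≤ 5 (triangle on l)
L = 4 + 1 + 4 = 9 (odd)

m_sum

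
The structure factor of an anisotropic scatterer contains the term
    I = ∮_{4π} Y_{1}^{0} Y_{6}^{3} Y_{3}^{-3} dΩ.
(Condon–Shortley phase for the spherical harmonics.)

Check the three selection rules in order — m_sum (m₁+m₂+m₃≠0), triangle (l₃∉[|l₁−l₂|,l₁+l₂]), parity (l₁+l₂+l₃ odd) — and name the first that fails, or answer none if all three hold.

azimuthal sum: 0 + 3 − 3 = 0  ✓
5 ≤ 3 ≤ 7 (triangle on l)  ✗
L = 1 + 6 + 3 = 10 (even)

triangle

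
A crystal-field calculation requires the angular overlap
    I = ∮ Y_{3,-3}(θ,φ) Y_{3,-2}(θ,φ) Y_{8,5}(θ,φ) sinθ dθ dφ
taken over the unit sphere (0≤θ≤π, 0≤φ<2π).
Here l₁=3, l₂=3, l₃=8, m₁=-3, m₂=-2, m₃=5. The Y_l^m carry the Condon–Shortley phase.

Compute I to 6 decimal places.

triangle: need 0≤l₃≤6, have 8; I=0

0.000000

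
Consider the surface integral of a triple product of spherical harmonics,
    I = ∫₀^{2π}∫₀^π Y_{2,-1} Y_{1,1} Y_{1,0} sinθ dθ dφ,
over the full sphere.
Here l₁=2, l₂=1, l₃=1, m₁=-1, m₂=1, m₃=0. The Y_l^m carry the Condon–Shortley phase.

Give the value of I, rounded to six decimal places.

-0.218510

Rules hold: Σm=0, L=4 even, 1≤1≤3.
N = 5·3·3 = 45
Δ = 2!·2!·0!/5! = 1/30
Racah Σ t=1..1: t=1:−1/1 = -1/1
⇒ 3j(2 1 1; 0 0 0)² = 2/15, sgn +1
Racah Σ t=2..2: t=2:+1/2 = 1/2
⇒ 3j(2 1 1; -1 1 0)² = 1/10, sgn -1
4πI² = N·(3j₀)²·(3jₘ)² = 3/5
I = -1·√(0.6/4π) = -0.21850969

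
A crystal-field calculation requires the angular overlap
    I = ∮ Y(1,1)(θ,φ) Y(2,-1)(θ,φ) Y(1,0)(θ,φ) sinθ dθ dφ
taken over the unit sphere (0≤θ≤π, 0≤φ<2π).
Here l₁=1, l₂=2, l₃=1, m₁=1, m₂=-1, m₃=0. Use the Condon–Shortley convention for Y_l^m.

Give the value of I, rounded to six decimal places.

-0.218510

Checks pass: Σm=0; 4 even; l₃=1∈[1,3].
(2·1+1)(2·2+1)(2·1+1) = 45
Δ: 2! 0! 2! / 5! → 1/30
sum: t=1:−1/1 = -1/1
3j²(1 2 1; 0 0 0) = Δ·Π!·Σ² = 2/15  (sign +1)
sum: t=0:+1/2 = 1/2
3j²(1 2 1; 1 -1 0) = Δ·Π!·Σ² = 1/10  (sign -1)
combine: 4πI² = 45·2/15·1/10 = 3/5
take √, sign -1: I = -0.21850969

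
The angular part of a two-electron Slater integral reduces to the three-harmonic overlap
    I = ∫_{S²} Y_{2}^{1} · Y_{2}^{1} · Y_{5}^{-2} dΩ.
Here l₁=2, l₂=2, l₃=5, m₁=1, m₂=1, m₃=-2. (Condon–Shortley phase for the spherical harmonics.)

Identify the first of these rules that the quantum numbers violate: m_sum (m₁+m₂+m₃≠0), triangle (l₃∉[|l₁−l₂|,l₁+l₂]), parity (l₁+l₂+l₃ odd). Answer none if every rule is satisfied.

triangle

m₁+m₂+m₃ = 1 + 1 − 2 = 0  ✓
triangle: |2−2|=0 ≤ l₃=5 ≤ 2+2=4  ✗
parity: l₁+l₂+l₃ = 9 is odd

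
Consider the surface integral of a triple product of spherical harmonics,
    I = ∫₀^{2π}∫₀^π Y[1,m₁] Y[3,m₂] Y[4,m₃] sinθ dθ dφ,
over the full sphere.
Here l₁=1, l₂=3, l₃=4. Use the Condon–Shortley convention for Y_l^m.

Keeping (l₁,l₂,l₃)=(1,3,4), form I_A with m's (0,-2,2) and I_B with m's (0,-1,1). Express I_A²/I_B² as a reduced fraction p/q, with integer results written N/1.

4/5

Shared (l₁,l₂,l₃)=(1,3,4): N and (l;000)² cancel in I_A²/I_B².
A: Δ = 0!·2!·6!/9! = 1/252; Racah Σ t=0..0: t=0:+1/120 = 1/120; ⇒ 3j(1 3 4; 0 -2 2)² = 1/21, sgn +1
B: Δ = 0!·2!·6!/9! = 1/252; Racah Σ t=0..0: t=0:+1/48 = 1/48; ⇒ 3j(1 3 4; 0 -1 1)² = 5/84, sgn -1
I_A²/I_B² = (1/21)/(5/84) = 4/5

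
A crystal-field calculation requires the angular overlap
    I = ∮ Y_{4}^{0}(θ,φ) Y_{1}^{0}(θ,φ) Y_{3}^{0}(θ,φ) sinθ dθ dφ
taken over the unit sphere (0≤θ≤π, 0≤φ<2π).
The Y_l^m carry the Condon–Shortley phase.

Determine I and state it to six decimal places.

0.246233

Rules hold: Σm=0, L=8 even, 3≤3≤5.
N = 9·3·7 = 189
Δ = 2!·6!·0!/9! = 1/252
Racah Σ t=1..1: t=1:−1/36 = -1/36
⇒ 3j(4 1 3; 0 0 0)² = 4/63, sgn +1
(m-triple is (0,0,0) — same symbol as above.)
4πI² = N·(3j₀)²·(3jₘ)² = 16/21
I = +1·√(0.761905/4π) = 0.24623252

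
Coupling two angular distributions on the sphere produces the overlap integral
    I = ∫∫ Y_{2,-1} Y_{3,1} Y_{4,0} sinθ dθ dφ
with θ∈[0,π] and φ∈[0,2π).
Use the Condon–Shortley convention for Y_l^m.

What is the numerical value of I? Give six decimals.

L=9 odd ⇒ parity kills the (l;000) factor ⇒ I = 0

0.000000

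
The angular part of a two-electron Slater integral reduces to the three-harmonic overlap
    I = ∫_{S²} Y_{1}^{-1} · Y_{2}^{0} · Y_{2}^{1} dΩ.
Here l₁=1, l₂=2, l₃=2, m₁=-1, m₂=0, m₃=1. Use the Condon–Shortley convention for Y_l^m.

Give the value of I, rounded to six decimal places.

0.000000

Σlᵢ=5 odd — θ-integrand is odd under cosθ→−cosθ; I=0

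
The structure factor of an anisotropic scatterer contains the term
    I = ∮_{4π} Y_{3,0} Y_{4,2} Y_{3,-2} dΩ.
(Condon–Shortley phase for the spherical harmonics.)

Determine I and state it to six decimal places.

m-sum 0 ✓  L=10 even ✓  1≤3≤7 ✓
Π(2lᵢ+1) = 7×9×7 = 441
triangle coeff Δ(3,4,3) = 1/34650
Σ_t [1,3]: t=1:−1/72 t=2:+1/16 t=3:−1/72 = 5/144
(3j)²=2/77 [(3 4 3; 0 0 0)], sign=-1
Σ_t [2,3]: t=2:+1/96 t=3:−1/72 = -1/288
(3j)²=1/462 [(3 4 3; 0 2 -2)], sign=+1
⇒ 4πI² = 3/121
I = (-1)√(3/121/(4π)) = -0.04441841

-0.044418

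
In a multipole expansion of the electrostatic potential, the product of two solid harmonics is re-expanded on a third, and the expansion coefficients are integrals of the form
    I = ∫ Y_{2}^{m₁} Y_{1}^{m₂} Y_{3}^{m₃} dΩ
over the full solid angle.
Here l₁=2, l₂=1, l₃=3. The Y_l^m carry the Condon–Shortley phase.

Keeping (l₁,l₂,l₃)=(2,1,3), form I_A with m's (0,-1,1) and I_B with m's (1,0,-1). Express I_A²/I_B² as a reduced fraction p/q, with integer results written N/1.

3/4

l's match ⇒ only the (l;m) 3-j factors differ between A and B.
A: triangle coeff Δ(2,1,3) = 1/105; Σ_t [0,0]: t=0:+1/8 = 1/8; (3j)²=2/35 [(2 1 3; 0 -1 1)], sign=+1
B: triangle coeff Δ(2,1,3) = 1/105; Σ_t [0,0]: t=0:+1/6 = 1/6; (3j)²=8/105 [(2 1 3; 1 0 -1)], sign=+1
I_A²/I_B² = (2/35)/(8/105) = 3/4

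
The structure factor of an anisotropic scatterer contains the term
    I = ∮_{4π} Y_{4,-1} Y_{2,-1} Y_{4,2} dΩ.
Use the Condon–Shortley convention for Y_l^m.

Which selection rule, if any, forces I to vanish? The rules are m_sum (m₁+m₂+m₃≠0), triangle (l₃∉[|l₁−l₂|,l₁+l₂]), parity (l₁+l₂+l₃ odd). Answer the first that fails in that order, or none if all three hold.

azimuthal sum: -1 − 1 + 2 = 0  ✓
2 ≤ 4 ≤ 6 (triangle on l)  ✓
L = 4 + 2 + 4 = 10 (even)  ✓

none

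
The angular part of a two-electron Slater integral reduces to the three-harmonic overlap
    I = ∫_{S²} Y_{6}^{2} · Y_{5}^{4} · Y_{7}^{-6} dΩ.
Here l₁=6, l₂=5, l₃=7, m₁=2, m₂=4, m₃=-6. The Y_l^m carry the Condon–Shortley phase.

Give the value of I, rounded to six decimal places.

Checks pass: Σm=0; 18 even; l₃=7∈[1,11].
(2·6+1)(2·5+1)(2·7+1) = 2145
Δ: 4! 8! 6! / 19! → 1/174594420
sum: t=0:+1/4147200 t=1:−1/207360 t=2:+1/82944 t=3:−1/207360 t=4:+1/4147200 = 1/345600
3j²(6 5 7; 0 0 0) = Δ·Π!·Σ² = 420/46189  (sign -1)
sum: t=3:−1/21772800 t=4:+1/116121600 = -13/348364800
3j²(6 5 7; 2 4 -6) = Δ·Π!·Σ² = 169/9690  (sign +1)
combine: 4πI² = 2145·420/46189·169/9690 = 35490/104329
take √, sign -1: I = -0.16453017

-0.164530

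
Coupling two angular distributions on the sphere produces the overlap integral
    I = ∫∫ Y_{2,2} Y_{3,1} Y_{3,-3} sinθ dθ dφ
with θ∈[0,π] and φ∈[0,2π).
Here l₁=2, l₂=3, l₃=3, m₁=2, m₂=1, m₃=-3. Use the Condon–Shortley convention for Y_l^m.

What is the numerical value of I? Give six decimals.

m-sum 0 ✓  L=8 even ✓  1≤3≤5 ✓
Π(2lᵢ+1) = 5×7×7 = 245
triangle coeff Δ(2,3,3) = 1/3780
Σ_t [0,2]: t=0:+1/24 t=1:−1/4 t=2:+1/24 = -1/6
(3j)²=4/105 [(2 3 3; 0 0 0)], sign=+1
Σ_t [0,0]: t=0:+1/96 = 1/96
(3j)²=1/42 [(2 3 3; 2 1 -3)], sign=+1
⇒ 4πI² = 2/9
I = (+1)√(2/9/(4π)) = 0.13298076

0.132981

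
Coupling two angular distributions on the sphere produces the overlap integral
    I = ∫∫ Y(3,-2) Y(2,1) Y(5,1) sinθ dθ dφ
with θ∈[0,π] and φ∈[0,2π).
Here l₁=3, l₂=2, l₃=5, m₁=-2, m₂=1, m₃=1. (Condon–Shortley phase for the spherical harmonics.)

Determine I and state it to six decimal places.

-0.117387

m-sum 0 ✓  L=10 even ✓  1≤5≤5 ✓
Π(2lᵢ+1) = 7×5×11 = 385
triangle coeff Δ(3,2,5) = 1/2310
Σ_t [0,0]: t=0:+1/144 = 1/144
(3j)²=10/231 [(3 2 5; 0 0 0)], sign=-1
Σ_t [0,0]: t=0:+1/720 = 1/720
(3j)²=4/385 [(3 2 5; -2 1 1)], sign=+1
⇒ 4πI² = 40/231
I = (-1)√(40/231/(4π)) = -0.11738675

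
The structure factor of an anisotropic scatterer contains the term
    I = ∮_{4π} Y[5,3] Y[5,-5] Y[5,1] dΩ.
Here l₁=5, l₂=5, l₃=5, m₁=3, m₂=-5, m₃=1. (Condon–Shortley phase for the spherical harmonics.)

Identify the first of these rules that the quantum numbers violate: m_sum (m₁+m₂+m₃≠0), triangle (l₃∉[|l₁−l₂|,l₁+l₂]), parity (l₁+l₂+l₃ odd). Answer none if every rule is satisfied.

m_sum

m₁+m₂+m₃ = 3 − 5 + 1 = -1  ✗
triangle: |5−5|=0 ≤ l₃=5 ≤ 5+5=10
parity: l₁+l₂+l₃ = 15 is odd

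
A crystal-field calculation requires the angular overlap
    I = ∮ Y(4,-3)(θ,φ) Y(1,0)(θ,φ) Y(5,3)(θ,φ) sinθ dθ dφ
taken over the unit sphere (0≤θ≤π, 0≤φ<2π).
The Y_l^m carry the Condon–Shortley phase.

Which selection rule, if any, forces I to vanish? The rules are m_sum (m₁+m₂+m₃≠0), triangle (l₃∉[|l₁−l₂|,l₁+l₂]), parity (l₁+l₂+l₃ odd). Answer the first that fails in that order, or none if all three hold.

none

azimuthal sum: -3 + 0 + 3 = 0  ✓
3 ≤ 5 ≤ 5 (triangle on l)  ✓
L = 4 + 1 + 5 = 10 (even)  ✓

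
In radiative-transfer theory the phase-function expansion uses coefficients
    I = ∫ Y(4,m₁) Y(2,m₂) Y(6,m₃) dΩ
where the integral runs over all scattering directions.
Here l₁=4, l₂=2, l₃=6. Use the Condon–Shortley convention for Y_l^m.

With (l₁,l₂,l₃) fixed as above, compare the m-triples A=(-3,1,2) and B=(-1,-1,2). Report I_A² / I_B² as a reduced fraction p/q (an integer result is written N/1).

Same 4,2,6: normalisation and zero-m 3j drop out of the ratio.
A: Δ: 0! 8! 4! / 13! → 1/6435; sum: t=0:+1/30240 = 1/30240; 3j²(4 2 6; -3 1 2) = Δ·Π!·Σ² = 32/6435  (sign +1)
B: Δ: 0! 8! 4! / 13! → 1/6435; sum: t=0:+1/4320 = 1/4320; 3j²(4 2 6; -1 -1 2) = Δ·Π!·Σ² = 224/6435  (sign +1)
I_A²/I_B² = (32/6435)/(224/6435) = 1/7

1/7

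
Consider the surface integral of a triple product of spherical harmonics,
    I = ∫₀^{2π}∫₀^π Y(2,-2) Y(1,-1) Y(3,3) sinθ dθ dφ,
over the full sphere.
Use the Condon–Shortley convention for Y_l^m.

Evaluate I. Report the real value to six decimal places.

Rules hold: Σm=0, L=6 even, 1≤3≤3.
N = 5·3·7 = 105
Δ = 0!·4!·2!/7! = 1/105
Racah Σ t=0..0: t=0:+1/4 = 1/4
⇒ 3j(2 1 3; 0 0 0)² = 3/35, sgn -1
Racah Σ t=0..0: t=0:+1/48 = 1/48
⇒ 3j(2 1 3; -2 -1 3)² = 1/7, sgn +1
4πI² = N·(3j₀)²·(3jₘ)² = 9/7
I = -1·√(1.28571/4π) = -0.31986543

-0.319865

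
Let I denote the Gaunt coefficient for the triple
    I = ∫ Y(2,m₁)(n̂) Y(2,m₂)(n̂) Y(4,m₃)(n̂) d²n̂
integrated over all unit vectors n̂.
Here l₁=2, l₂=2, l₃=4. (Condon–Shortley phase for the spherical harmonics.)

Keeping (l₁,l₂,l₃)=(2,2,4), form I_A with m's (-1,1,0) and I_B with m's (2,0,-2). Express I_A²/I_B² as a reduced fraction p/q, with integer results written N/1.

16/15

Same 2,2,4: normalisation and zero-m 3j drop out of the ratio.
A: Δ: 0! 4! 4! / 9! → 1/630; sum: t=0:+1/36 = 1/36; 3j²(2 2 4; -1 1 0) = Δ·Π!·Σ² = 8/315  (sign +1)
B: Δ: 0! 4! 4! / 9! → 1/630; sum: t=0:+1/96 = 1/96; 3j²(2 2 4; 2 0 -2) = Δ·Π!·Σ² = 1/42  (sign +1)
I_A²/I_B² = (8/315)/(1/42) = 16/15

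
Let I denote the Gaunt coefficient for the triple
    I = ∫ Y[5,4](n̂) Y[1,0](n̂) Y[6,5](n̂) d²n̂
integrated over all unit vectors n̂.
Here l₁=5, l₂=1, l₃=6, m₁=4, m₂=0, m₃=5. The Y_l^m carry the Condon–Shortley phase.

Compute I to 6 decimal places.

0.000000

m-sum = 4 + 0 + 5 = 9 ≠ 0 ⇒ I = 0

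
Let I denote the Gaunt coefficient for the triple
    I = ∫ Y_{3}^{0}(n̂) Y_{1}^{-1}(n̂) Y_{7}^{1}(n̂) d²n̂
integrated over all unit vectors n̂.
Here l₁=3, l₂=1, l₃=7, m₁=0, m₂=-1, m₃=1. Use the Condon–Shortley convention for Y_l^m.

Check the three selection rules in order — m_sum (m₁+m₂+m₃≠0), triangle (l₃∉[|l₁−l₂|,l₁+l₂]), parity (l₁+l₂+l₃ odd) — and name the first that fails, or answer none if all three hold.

triangle

azimuthal sum: 0 − 1 + 1 = 0  ✓
2 ≤ 7 ≤ 4 (triangle on l)  ✗
L = 3 + 1 + 7 = 11 (odd)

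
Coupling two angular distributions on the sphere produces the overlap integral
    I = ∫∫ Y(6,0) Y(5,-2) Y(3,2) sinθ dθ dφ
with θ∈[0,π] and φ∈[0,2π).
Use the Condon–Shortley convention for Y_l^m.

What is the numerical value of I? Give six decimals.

-0.165130

Checks pass: Σm=0; 14 even; l₃=3∈[1,11].
(2·6+1)(2·5+1)(2·3+1) = 1001
Δ: 8! 4! 2! / 15! → 1/675675
sum: t=3:−1/8640 t=4:+1/2304 t=5:−1/8640 = 7/34560
3j²(6 5 3; 0 0 0) = Δ·Π!·Σ² = 7/429  (sign -1)
sum: t=2:+1/34560 t=3:−1/8640 = -1/11520
3j²(6 5 3; 0 -2 2) = Δ·Π!·Σ² = 3/143  (sign +1)
combine: 4πI² = 1001·7/429·3/143 = 49/143
take √, sign -1: I = -0.16512966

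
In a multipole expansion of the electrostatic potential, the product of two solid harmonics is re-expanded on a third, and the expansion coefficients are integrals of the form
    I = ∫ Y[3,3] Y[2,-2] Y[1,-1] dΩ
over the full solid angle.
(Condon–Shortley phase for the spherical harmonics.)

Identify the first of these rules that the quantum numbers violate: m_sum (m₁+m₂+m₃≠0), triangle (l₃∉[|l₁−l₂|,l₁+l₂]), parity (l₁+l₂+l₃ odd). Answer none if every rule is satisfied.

none

azimuthal sum: 3 − 2 − 1 = 0  ✓
1 ≤ 1 ≤ 5 (triangle on l)  ✓
L = 3 + 2 + 1 = 6 (even)  ✓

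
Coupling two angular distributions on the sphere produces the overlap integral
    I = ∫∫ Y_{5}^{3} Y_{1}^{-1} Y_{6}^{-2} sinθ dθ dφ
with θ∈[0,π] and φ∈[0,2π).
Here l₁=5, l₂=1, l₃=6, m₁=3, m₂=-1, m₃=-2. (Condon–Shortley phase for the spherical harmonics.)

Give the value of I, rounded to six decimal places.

0.100084

m-sum 0 ✓  L=12 even ✓  4≤6≤6 ✓
Π(2lᵢ+1) = 11×3×13 = 429
triangle coeff Δ(5,1,6) = 1/858
Σ_t [0,0]: t=0:+1/14400 = 1/14400
(3j)²=6/143 [(5 1 6; 0 0 0)], sign=+1
Σ_t [0,0]: t=0:+1/161280 = 1/161280
(3j)²=1/143 [(5 1 6; 3 -1 -2)], sign=+1
⇒ 4πI² = 18/143
I = (+1)√(18/143/(4π)) = 0.10008369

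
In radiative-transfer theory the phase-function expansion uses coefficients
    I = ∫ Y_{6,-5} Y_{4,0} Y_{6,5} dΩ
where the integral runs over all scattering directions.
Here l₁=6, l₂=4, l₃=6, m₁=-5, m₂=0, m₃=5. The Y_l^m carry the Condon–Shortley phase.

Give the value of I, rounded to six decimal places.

Rules hold: Σm=0, L=16 even, 2≤6≤10.
N = 13·9·13 = 1521
Δ = 4!·8!·4!/17! = 1/15315300
Racah Σ t=0..4: t=0:+1/829440 t=1:−1/25920 t=2:+1/9216 t=3:−1/25920 t=4:+1/829440 = 7/207360
⇒ 3j(6 4 6; 0 0 0)² = 28/2431, sgn +1
Racah Σ t=3..4: t=3:−1/1451520 t=4:+1/2903040 = -1/2903040
⇒ 3j(6 4 6; -5 0 5)² = 11/1547, sgn +1
4πI² = N·(3j₀)²·(3jₘ)² = 36/289
I = +1·√(0.124567/4π) = 0.09956287

0.099563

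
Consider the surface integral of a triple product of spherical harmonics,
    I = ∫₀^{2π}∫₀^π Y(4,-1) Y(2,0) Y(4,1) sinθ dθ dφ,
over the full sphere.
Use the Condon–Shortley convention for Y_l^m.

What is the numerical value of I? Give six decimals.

Checks pass: Σm=0; 10 even; l₃=4∈[2,6].
(2·4+1)(2·2+1)(2·4+1) = 405
Δ: 2! 6! 2! / 11! → 1/13860
sum: t=0:+1/192 t=1:−1/36 t=2:+1/192 = -5/288
3j²(4 2 4; 0 0 0) = Δ·Π!·Σ² = 20/693  (sign -1)
sum: t=0:+1/480 t=1:−1/48 t=2:+1/144 = -17/1440
3j²(4 2 4; -1 0 1) = Δ·Π!·Σ² = 289/13860  (sign +1)
combine: 4πI² = 405·20/693·289/13860 = 1445/5929
take √, sign -1: I = -0.13926381

-0.139264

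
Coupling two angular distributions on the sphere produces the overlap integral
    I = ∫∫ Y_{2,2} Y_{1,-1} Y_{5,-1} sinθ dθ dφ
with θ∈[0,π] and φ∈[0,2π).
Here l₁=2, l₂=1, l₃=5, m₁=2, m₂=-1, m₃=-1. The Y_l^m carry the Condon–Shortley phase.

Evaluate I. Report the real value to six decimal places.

0.000000

l₃=5 ∉ [1,3] — triangle fails ⇒ I = 0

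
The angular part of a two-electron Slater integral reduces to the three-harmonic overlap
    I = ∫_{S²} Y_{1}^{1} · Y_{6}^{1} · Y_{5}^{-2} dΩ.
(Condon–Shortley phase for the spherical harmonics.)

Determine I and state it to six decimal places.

-0.129207

m-sum 0 ✓  L=12 even ✓  5≤5≤7 ✓
Π(2lᵢ+1) = 3×13×11 = 429
triangle coeff Δ(1,6,5) = 1/858
Σ_t [1,1]: t=1:−1/14400 = -1/14400
(3j)²=6/143 [(1 6 5; 0 0 0)], sign=+1
Σ_t [0,0]: t=0:+1/60480 = 1/60480
(3j)²=5/429 [(1 6 5; 1 1 -2)], sign=-1
⇒ 4πI² = 30/143
I = (-1)√(30/143/(4π)) = -0.12920749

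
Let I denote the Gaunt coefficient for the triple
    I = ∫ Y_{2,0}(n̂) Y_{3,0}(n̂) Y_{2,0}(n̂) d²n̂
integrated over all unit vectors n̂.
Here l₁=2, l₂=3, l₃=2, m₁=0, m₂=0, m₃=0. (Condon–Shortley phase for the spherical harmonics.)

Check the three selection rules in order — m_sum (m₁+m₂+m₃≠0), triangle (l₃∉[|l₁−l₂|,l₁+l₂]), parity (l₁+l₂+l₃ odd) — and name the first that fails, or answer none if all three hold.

azimuthal sum: 0 + 0 + 0 = 0  ✓
1 ≤ 2 ≤ 5 (triangle on l)  ✓
L = 2 + 3 + 2 = 7 (odd)  ✗

parity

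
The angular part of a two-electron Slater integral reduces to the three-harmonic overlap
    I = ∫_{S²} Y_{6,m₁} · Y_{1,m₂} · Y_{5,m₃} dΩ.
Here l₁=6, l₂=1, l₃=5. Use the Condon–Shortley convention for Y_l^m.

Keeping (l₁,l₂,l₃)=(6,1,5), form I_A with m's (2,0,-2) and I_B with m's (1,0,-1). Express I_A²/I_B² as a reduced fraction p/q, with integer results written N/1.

l's match ⇒ only the (l;m) 3-j factors differ between A and B.
A: triangle coeff Δ(6,1,5) = 1/858; Σ_t [1,1]: t=1:−1/30240 = -1/30240; (3j)²=16/429 [(6 1 5; 2 0 -2)], sign=+1
B: triangle coeff Δ(6,1,5) = 1/858; Σ_t [1,1]: t=1:−1/17280 = -1/17280; (3j)²=35/858 [(6 1 5; 1 0 -1)], sign=-1
I_A²/I_B² = (16/429)/(35/858) = 32/35

32/35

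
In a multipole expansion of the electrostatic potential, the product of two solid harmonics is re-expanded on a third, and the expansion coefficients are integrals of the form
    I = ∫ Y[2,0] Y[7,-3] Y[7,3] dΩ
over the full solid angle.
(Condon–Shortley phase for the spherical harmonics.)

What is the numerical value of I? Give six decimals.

-0.082772

Checks pass: Σm=0; 16 even; l₃=7∈[5,9].
(2·2+1)(2·7+1)(2·7+1) = 1125
Δ: 2! 2! 12! / 17! → 1/185640
sum: t=0:+1/2419200 t=1:−1/518400 t=2:+1/2419200 = -1/907200
3j²(2 7 7; 0 0 0) = Δ·Π!·Σ² = 56/3315  (sign +1)
sum: t=0:+1/3870720 t=1:−1/2177280 t=2:+1/29030400 = -29/174182400
3j²(2 7 7; 0 -3 3) = Δ·Π!·Σ² = 841/185640  (sign -1)
combine: 4πI² = 1125·56/3315·841/185640 = 4205/48841
take √, sign -1: I = -0.08277245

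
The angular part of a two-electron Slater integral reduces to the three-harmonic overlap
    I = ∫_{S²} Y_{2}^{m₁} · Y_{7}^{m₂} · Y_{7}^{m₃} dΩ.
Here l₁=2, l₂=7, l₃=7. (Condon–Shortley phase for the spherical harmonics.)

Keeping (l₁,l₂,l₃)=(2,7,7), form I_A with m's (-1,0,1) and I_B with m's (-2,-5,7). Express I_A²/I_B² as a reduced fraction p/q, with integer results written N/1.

Shared (l₁,l₂,l₃)=(2,7,7): N and (l;000)² cancel in I_A²/I_B².
A: Δ = 2!·2!·12!/17! = 1/185640; Racah Σ t=1..2: t=1:−1/1036800 t=2:+1/1209600 = -1/7257600; ⇒ 3j(2 7 7; -1 0 1)² = 1/2210, sgn -1
B: Δ = 2!·2!·12!/17! = 1/185640; Racah Σ t=2..2: t=2:+1/1916006400 = 1/1916006400; ⇒ 3j(2 7 7; -2 -5 7)² = 1/340, sgn +1
I_A²/I_B² = (1/2210)/(1/340) = 2/13

2/13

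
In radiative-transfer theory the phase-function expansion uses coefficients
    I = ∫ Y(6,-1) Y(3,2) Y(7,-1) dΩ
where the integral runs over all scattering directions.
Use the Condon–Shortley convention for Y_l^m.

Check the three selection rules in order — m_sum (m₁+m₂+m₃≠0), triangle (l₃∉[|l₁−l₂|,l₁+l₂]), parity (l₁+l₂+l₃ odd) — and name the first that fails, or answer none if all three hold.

none

Σmᵢ = 0  ✓
l₃∈[|l₁−l₂|,l₁+l₂]=[3,9], have l₃=7  ✓
Σlᵢ = 16 ⇒ even  ✓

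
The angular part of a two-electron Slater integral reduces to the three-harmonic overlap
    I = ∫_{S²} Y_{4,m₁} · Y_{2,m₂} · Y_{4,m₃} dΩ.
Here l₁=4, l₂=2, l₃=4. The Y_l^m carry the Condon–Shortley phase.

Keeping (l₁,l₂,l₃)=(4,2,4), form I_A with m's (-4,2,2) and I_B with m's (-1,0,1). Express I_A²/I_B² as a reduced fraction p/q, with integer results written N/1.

168/289

l's match ⇒ only the (l;m) 3-j factors differ between A and B.
A: triangle coeff Δ(4,2,4) = 1/13860; Σ_t [2,2]: t=2:+1/2880 = 1/2880; (3j)²=2/165 [(4 2 4; -4 2 2)], sign=+1
B: triangle coeff Δ(4,2,4) = 1/13860; Σ_t [0,2]: t=0:+1/480 t=1:−1/48 t=2:+1/144 = -17/1440; (3j)²=289/13860 [(4 2 4; -1 0 1)], sign=+1
I_A²/I_B² = (2/165)/(289/13860) = 168/289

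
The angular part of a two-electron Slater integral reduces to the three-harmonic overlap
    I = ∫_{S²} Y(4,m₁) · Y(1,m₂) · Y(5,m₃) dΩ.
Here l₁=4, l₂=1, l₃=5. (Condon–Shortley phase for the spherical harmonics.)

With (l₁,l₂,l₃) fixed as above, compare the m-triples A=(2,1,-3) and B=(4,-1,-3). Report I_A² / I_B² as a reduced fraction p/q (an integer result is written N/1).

l's match ⇒ only the (l;m) 3-j factors differ between A and B.
A: triangle coeff Δ(4,1,5) = 1/495; Σ_t [0,0]: t=0:+1/2880 = 1/2880; (3j)²=28/495 [(4 1 5; 2 1 -3)], sign=+1
B: triangle coeff Δ(4,1,5) = 1/495; Σ_t [0,0]: t=0:+1/80640 = 1/80640; (3j)²=1/495 [(4 1 5; 4 -1 -3)], sign=+1
I_A²/I_B² = (28/495)/(1/495) = 28/1

28/1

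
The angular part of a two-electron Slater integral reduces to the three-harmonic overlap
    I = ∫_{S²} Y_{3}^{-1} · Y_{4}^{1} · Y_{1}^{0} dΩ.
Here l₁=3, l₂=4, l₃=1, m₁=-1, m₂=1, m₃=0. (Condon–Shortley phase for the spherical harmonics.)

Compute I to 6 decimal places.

Checks pass: Σm=0; 8 even; l₃=1∈[1,7].
(2·3+1)(2·4+1)(2·1+1) = 189
Δ: 6! 0! 2! / 9! → 1/252
sum: t=3:−1/36 = -1/36
3j²(3 4 1; 0 0 0) = Δ·Π!·Σ² = 4/63  (sign +1)
sum: t=4:+1/48 = 1/48
3j²(3 4 1; -1 1 0) = Δ·Π!·Σ² = 5/84  (sign -1)
combine: 4πI² = 189·4/63·5/84 = 5/7
take √, sign -1: I = -0.23841361

-0.238414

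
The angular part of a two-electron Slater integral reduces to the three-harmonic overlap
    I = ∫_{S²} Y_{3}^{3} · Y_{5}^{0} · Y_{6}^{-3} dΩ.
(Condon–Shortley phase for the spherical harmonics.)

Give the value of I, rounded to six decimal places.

m-sum 0 ✓  L=14 even ✓  2≤6≤8 ✓
Π(2lᵢ+1) = 7×11×13 = 1001
triangle coeff Δ(3,5,6) = 1/675675
Σ_t [0,2]: t=0:+1/8640 t=1:−1/2304 t=2:+1/8640 = -7/34560
(3j)²=7/429 [(3 5 6; 0 0 0)], sign=-1
Σ_t [0,0]: t=0:+1/34560 = 1/34560
(3j)²=4/143 [(3 5 6; 3 0 -3)], sign=-1
⇒ 4πI² = 196/429
I = (+1)√(196/429/(4π)) = 0.19067531

0.190675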